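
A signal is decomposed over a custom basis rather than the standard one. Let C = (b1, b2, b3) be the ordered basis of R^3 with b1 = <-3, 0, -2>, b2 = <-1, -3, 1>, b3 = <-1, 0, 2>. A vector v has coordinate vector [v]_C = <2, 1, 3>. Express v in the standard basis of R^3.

The coordinates say v = 2b1 + b2 + 3b3; adding the scaled basis vectors gives <-10, -3, 3>.

<-10, -3, 3>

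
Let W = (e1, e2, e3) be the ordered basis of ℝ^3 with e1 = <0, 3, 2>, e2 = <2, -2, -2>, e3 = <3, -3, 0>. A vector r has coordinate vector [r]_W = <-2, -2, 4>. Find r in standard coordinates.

By definition r = -2e1 - 2e2 + 4e3.
Summing componentwise gives <8, -14, 0>.

<8, -14, 0>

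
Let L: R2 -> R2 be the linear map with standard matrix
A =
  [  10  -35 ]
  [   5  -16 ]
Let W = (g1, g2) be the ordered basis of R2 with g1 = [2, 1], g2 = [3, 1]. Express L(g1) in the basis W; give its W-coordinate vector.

Column 1 of [L]_W is the W-coordinate vector of L(g1).
In standard coordinates L(g1) = A g1 = [-15, -6].
Converting to W: [-15, -6] = -3g1 - 3g2, so the coordinate vector is [-3, -3].

[-3, -3]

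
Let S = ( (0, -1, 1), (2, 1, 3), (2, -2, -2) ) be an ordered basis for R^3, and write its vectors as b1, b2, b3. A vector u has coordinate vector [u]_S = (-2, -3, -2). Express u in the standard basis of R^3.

By definition u = -2b1 - 3b2 - 2b3.
Summing componentwise gives (-10, 3, -7).

(-10, 3, -7)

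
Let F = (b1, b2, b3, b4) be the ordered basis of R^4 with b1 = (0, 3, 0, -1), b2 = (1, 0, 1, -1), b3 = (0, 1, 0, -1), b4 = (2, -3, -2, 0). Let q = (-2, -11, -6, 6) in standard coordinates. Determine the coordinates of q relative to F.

(-3, -4, 1, 1)

We seek scalars with c_1 b1 + ... + c_4 b4 = q; equivalently solve M c = q where the columns of M are b1, ..., b4.
Solving this 4x4 system gives c = (-3, -4, 1, 1).
Check: -3b1 - 4b2 + b3 + b4 = (-2, -11, -6, 6).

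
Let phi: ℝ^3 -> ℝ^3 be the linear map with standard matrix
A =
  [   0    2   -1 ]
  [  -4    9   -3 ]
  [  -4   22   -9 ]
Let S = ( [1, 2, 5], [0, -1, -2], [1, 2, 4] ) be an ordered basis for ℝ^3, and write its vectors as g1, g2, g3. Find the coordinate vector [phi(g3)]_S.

Compute phi(g3) = A g3 = [0, 2, 4] in standard coordinates.
Then write this in S-coordinates: solve for y in y_1 g1 + ... + y_3 g3 = [0, 2, 4].
This gives y = [0, -2, 0], which is column 3 of [phi]_S.

[0, -2, 0]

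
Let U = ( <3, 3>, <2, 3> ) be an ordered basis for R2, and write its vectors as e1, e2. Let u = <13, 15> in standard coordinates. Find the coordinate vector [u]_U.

Write u = c_1 e1 + c_2 e2 and solve for the c_i.
System: 3c_1 + 2c_2 = 13, 3c_1 + 3c_2 = 15; solving gives c_1 = 3, c_2 = 2.
Check: 3e1 + 2e2 = <13, 15>.

<3, 2>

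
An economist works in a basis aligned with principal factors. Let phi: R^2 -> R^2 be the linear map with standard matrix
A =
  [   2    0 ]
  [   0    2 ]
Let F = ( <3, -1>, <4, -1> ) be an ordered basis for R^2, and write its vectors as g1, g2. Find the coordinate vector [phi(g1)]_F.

Compute phi(g1) = A g1 = <6, -2> in standard coordinates.
Then write this in F-coordinates: solve for y in y_1 g1 + y_2 g2 = <6, -2>.
This gives y = <2, 0>, which is column 1 of [phi]_F.

<2, 0>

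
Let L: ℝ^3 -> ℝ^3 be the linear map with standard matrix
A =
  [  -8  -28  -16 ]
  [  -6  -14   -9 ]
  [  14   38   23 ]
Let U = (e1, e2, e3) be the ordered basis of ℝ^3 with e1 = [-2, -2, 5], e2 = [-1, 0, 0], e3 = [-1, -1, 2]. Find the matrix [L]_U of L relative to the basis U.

[[1, -2, -2], [3, -2, -2], [3, -2, 2]]

Let P have columns e1, ..., e3. Then [L]_U = P^(-1) A P.
Here det P = 1, so P^(-1) is integer; computing A P first and then P^(-1)(A P) gives [[1, -2, -2], [3, -2, -2], [3, -2, 2]].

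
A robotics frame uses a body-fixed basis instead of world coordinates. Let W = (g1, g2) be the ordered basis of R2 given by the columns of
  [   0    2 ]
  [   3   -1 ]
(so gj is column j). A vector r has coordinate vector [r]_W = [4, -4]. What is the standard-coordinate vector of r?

r = M [r]_W, where M has columns g1, g2.
Carrying out the matrix-vector product, r = [-8, 16].

[-8, 16]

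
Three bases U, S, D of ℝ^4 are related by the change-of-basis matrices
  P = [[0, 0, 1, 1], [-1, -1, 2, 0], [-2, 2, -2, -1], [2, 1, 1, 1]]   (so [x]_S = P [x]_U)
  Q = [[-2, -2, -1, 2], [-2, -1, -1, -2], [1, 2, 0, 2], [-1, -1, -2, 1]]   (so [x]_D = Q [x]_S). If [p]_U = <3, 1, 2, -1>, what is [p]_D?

<21, -11, 17, 21>

First [p]_S = P [p]_U = <1, 0, -7, 8>.
Then [p]_D = Q [p]_S = <21, -11, 17, 21>.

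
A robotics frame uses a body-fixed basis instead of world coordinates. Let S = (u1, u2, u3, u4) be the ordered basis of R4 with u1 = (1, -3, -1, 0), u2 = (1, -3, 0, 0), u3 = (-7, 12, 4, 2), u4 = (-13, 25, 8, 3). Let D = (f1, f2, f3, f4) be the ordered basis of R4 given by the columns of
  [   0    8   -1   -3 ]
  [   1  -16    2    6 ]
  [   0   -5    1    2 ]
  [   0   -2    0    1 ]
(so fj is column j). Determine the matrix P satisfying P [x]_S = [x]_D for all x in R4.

[[-1, -1, -2, -1], [0, 1, -1, -2], [-1, 1, -1, 0], [0, 2, 0, -1]]

Take x = uj: its S-coordinates are the j-th standard unit vector, so P e_j — column j of P — equals [uj]_D.
u1 = -f1 + 0·f2 - f3 + 0·f4, giving column 1 = (-1, 0, -1, 0); repeating for each j gives P = [[-1, -1, -2, -1], [0, 1, -1, -2], [-1, 1, -1, 0], [0, 2, 0, -1]].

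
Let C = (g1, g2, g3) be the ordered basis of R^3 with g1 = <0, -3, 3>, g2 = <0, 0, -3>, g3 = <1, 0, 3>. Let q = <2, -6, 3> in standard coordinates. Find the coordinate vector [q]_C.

<2, 3, 2>

Write q = c_1 g1 + ... + c_3 g3 and solve for the c_i.
Row-reducing the augmented matrix [M | q] gives c = (2, 3, 2).
Check: 2g1 + 3g2 + 2g3 = <2, -6, 3>.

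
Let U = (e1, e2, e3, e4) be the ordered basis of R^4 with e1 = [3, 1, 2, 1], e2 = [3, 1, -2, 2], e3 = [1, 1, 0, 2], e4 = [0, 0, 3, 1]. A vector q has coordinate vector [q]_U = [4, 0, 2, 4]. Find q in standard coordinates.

[14, 6, 20, 12]

The coordinates say q = 4e1 + 0·e2 + 2e3 + 4e4; adding the scaled basis vectors gives [14, 6, 20, 12].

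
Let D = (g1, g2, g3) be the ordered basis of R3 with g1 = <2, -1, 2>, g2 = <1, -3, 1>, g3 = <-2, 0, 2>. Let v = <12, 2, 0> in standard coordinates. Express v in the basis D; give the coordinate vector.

[v]_D is the unique c with M c = v, where M has columns g1, ..., g3.
Row-reducing the augmented matrix [M | v] gives c = (4, -2, -3).
Check: 4g1 - 2g2 - 3g3 = <12, 2, 0>.

<4, -2, -3>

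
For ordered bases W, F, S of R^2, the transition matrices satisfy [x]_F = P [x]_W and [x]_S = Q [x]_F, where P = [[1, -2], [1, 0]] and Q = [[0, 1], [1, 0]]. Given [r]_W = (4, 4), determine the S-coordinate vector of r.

Composing the changes, [r]_S = Q P [r]_W.
Q P = [[1, 0], [1, -2]]; applying this to (4, 4) gives (4, -4).

(4, -4)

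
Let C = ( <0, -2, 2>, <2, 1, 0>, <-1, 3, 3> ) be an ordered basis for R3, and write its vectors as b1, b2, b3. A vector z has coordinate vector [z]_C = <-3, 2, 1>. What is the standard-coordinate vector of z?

<3, 11, -3>

The coordinates say z = -3b1 + 2b2 + b3; adding the scaled basis vectors gives <3, 11, -3>.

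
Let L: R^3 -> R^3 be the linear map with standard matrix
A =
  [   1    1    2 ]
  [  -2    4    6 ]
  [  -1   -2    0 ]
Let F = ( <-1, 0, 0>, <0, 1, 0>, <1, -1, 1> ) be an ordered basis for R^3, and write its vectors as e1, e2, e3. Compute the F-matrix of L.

With P the matrix whose columns are e1, ..., e3, [L]_F = P^(-1) A P.
Column by column: L(e1) = A e1 = <-1, 2, 1>; its F-coordinates <2, 3, 1> give column 1.
Continuing for each basis vector yields [L]_F = [[2, -3, -1], [3, 2, 1], [1, -2, 1]].

[[2, -3, -1], [3, 2, 1], [1, -2, 1]]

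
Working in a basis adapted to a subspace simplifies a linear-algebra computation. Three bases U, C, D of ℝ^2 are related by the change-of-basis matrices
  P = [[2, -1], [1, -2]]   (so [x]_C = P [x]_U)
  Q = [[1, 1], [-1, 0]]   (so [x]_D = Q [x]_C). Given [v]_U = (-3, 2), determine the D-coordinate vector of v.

(-15, 8)

Apply P to get C-coordinates (-8, -7), then Q to get D-coordinates.
The result is [v]_D = (-15, 8).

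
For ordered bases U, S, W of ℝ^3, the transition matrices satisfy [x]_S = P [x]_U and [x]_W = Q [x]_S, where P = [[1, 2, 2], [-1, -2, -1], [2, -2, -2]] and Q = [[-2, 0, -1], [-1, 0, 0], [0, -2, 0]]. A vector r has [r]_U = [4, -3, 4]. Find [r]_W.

Apply P to get S-coordinates [6, -2, 6], then Q to get W-coordinates.
The result is [r]_W = [-18, -6, 4].

[-18, -6, 4]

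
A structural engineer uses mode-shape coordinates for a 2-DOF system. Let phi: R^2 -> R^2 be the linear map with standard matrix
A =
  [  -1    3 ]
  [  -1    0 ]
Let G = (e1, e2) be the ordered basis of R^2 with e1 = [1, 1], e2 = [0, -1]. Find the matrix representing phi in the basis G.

With P the matrix whose columns are e1, e2, [phi]_G = P^(-1) A P.
Column by column: phi(e1) = A e1 = [2, -1]; its G-coordinates [2, 3] give column 1.
Continuing for each basis vector yields [phi]_G = [[2, -3], [3, -3]].

[[2, -3], [3, -3]]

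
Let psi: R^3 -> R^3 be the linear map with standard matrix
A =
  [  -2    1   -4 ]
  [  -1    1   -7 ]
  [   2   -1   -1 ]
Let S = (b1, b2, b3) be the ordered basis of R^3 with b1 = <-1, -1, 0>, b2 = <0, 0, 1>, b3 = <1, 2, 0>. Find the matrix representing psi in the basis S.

[[-2, 1, 1], [-1, -1, 0], [-1, -3, 1]]

Let P have columns b1, ..., b3. Then [psi]_S = P^(-1) A P.
Here det P = 1, so P^(-1) is integer; computing A P first and then P^(-1)(A P) gives [[-2, 1, 1], [-1, -1, 0], [-1, -3, 1]].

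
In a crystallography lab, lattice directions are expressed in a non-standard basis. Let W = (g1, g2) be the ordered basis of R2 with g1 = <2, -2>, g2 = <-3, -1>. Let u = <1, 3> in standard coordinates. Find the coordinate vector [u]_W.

<-1, -1>

We seek scalars with c_1 g1 + c_2 g2 = u; equivalently solve M c = u where the columns of M are g1, g2.
System: 2c_1 - 3c_2 = 1, -2c_1 - c_2 = 3; solving gives c_1 = -1, c_2 = -1.
Check: -g1 - g2 = <1, 3>.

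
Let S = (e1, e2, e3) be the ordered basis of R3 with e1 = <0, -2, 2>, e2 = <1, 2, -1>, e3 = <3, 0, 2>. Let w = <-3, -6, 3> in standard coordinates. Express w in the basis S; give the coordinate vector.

Write w = c_1 e1 + ... + c_3 e3 and solve for the c_i.
Row-reducing the augmented matrix [M | w] gives c = (0, -3, 0).
Check: 0·e1 - 3e2 + 0·e3 = <-3, -6, 3>.

<0, -3, 0>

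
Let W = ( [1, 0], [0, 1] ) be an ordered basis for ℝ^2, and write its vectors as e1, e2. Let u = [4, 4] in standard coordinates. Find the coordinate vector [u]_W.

[4, 4]

[u]_W is the unique c with M c = u, where M has columns e1, e2.
System: c_1 + 0c_2 = 4, 0c_1 + c_2 = 4; solving gives c_1 = 4, c_2 = 4.
Check: 4e1 + 4e2 = [4, 4].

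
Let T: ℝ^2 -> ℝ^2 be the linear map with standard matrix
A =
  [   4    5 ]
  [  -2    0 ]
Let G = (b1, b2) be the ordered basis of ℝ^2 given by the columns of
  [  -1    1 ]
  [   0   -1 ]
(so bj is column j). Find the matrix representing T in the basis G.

With P the matrix whose columns are b1, b2, [T]_G = P^(-1) A P.
Column by column: T(b1) = A b1 = (-4, 2); its G-coordinates (2, -2) give column 1.
Continuing for each basis vector yields [T]_G = [[2, 3], [-2, 2]].

[[2, 3], [-2, 2]]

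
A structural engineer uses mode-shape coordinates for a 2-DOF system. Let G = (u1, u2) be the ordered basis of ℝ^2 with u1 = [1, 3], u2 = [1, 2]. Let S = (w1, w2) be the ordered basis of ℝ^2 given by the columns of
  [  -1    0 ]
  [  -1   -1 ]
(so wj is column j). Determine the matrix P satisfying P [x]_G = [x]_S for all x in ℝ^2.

[[-1, -1], [-2, -1]]

Let M have columns uj and N have columns wj. Then for every x, N [x]_S = x = M [x]_G, so P = N^(-1) M.
Since det N = 1, N^(-1) has integer entries; multiplying gives P = [[-1, -1], [-2, -1]].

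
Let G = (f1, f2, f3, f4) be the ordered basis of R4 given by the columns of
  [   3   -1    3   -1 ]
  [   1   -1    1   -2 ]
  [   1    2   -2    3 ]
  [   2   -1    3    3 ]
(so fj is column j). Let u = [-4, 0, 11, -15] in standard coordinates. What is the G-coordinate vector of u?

[u]_G is the unique c with M c = u, where M has columns f1, ..., f4.
Gaussian elimination on [M | u] yields c = (3, 3, -4, -2).
Check: 3f1 + 3f2 - 4f3 - 2f4 = [-4, 0, 11, -15].

[3, 3, -4, -2]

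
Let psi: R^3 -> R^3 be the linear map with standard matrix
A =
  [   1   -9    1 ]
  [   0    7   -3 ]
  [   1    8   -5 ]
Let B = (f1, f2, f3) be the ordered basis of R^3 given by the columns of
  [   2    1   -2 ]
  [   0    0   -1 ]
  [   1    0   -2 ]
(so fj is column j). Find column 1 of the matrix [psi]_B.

(3, 3, 3)

Compute psi(f1) = A f1 = (3, -3, -3) in standard coordinates.
Then write this in B-coordinates: solve for y in y_1 f1 + ... + y_3 f3 = (3, -3, -3).
This gives y = (3, 3, 3), which is column 1 of [psi]_B.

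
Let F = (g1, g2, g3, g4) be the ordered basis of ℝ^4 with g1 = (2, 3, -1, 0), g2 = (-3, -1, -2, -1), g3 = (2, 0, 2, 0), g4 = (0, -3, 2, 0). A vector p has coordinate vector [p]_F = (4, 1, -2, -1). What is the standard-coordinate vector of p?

The coordinates say p = 4g1 + g2 - 2g3 - g4; adding the scaled basis vectors gives (1, 14, -12, -1).

(1, 14, -12, -1)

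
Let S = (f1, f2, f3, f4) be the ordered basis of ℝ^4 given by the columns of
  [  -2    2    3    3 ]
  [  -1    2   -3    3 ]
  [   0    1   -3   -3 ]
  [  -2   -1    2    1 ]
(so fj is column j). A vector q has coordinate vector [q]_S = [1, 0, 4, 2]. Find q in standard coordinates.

[16, -7, -18, 8]

By definition q = f1 + 0·f2 + 4f3 + 2f4.
Summing componentwise gives [16, -7, -18, 8].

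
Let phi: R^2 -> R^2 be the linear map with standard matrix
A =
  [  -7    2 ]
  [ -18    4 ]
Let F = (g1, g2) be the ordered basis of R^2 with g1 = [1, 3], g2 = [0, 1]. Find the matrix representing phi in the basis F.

Let P have columns g1, g2. Then [phi]_F = P^(-1) A P.
Here det P = 1, so P^(-1) is integer; computing A P first and then P^(-1)(A P) gives [[-1, 2], [-3, -2]].

[[-1, 2], [-3, -2]]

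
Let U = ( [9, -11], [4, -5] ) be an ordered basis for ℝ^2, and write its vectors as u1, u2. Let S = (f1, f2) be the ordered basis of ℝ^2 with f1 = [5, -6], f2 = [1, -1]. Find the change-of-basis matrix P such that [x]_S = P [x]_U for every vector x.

[[2, 1], [-1, -1]]

Column j of P is [uj]_S, since P maps U-coordinates to S-coordinates.
Expressing u1 in S: u1 = 2f1 - f2, so column 1 of P is [2, -1].
Doing the same for each uj gives P = [[2, 1], [-1, -1]].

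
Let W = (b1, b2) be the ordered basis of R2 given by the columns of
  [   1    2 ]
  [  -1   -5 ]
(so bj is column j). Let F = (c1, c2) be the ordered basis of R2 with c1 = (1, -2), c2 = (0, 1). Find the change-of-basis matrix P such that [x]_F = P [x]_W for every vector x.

Column j of P is [bj]_F, since P maps W-coordinates to F-coordinates.
Expressing b1 in F: b1 = c1 + c2, so column 1 of P is (1, 1).
Doing the same for each bj gives P = [[1, 2], [1, -1]].

[[1, 2], [1, -1]]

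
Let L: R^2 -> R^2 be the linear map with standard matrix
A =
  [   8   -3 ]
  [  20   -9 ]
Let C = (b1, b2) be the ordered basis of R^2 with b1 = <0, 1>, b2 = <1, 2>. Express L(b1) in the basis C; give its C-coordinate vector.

<-3, -3>

Column 1 of [L]_C is the C-coordinate vector of L(b1).
In standard coordinates L(b1) = A b1 = <-3, -9>.
Converting to C: <-3, -9> = -3b1 - 3b2, so the coordinate vector is <-3, -3>.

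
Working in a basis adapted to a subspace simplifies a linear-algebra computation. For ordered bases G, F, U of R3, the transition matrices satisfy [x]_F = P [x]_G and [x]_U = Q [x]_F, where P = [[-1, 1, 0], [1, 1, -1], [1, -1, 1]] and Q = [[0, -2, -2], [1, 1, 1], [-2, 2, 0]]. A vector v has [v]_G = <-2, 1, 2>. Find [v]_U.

<8, -1, -12>

First [v]_F = P [v]_G = <3, -3, -1>.
Then [v]_U = Q [v]_F = <8, -1, -12>.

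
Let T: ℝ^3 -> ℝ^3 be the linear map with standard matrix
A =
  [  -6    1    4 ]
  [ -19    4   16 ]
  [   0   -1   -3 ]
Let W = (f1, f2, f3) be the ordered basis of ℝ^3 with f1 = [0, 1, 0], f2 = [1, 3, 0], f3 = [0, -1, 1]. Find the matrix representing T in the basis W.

With P the matrix whose columns are f1, ..., f3, [T]_W = P^(-1) A P.
Column by column: T(f1) = A f1 = [1, 4, -1]; its W-coordinates [0, 1, -1] give column 1.
Continuing for each basis vector yields [T]_W = [[0, -1, 1], [1, -3, 3], [-1, -3, -2]].

[[0, -1, 1], [1, -3, 3], [-1, -3, -2]]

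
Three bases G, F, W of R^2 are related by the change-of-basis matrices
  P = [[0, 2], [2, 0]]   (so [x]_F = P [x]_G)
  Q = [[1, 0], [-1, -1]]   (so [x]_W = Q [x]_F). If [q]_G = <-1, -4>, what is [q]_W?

Apply P to get F-coordinates <-8, -2>, then Q to get W-coordinates.
The result is [q]_W = <-8, 10>.

<-8, 10>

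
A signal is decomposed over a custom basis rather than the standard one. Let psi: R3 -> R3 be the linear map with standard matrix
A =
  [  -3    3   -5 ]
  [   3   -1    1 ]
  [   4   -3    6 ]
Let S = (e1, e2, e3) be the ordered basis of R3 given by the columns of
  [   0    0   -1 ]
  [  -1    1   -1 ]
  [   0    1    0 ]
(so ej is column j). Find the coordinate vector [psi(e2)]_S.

<1, 3, 2>

Compute psi(e2) = A e2 = <-2, 0, 3> in standard coordinates.
Then write this in S-coordinates: solve for y in y_1 e1 + ... + y_3 e3 = <-2, 0, 3>.
This gives y = <1, 3, 2>, which is column 2 of [psi]_S.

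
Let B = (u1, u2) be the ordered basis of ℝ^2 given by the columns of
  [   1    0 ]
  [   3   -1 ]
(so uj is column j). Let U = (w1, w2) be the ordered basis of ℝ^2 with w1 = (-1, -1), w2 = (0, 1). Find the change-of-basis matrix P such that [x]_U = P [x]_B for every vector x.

[[-1, 0], [2, -1]]

Let M have columns uj and N have columns wj. Then for every x, N [x]_U = x = M [x]_B, so P = N^(-1) M.
Since det N = -1, N^(-1) has integer entries; multiplying gives P = [[-1, 0], [2, -1]].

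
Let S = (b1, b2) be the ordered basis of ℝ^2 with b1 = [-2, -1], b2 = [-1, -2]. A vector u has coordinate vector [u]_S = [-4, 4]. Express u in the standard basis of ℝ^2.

u = M [u]_S, where M has columns b1, b2.
Carrying out the matrix-vector product, u = [4, -4].

[4, -4]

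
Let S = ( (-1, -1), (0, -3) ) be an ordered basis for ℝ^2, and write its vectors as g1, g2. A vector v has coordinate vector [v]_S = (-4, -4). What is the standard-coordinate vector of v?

(4, 16)

v = M [v]_S, where M has columns g1, g2.
Carrying out the matrix-vector product, v = (4, 16).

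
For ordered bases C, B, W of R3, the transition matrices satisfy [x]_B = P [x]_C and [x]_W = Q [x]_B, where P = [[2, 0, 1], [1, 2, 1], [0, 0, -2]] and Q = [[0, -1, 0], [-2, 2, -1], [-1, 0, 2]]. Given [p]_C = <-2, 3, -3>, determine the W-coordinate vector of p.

<-1, 10, 19>

Apply P to get B-coordinates <-7, 1, 6>, then Q to get W-coordinates.
The result is [p]_W = <-1, 10, 19>.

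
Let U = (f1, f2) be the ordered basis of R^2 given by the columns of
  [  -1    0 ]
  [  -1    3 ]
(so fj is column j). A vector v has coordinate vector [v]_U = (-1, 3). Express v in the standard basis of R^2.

(1, 10)

By definition v = -f1 + 3f2.
Summing componentwise gives (1, 10).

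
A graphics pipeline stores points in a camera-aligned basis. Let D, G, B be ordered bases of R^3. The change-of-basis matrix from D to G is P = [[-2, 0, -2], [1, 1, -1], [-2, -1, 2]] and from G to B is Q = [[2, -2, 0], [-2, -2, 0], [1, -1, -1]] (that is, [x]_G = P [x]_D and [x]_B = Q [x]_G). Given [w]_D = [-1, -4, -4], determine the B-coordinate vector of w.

[22, -18, 13]

First [w]_G = P [w]_D = [10, -1, -2].
Then [w]_B = Q [w]_G = [22, -18, 13].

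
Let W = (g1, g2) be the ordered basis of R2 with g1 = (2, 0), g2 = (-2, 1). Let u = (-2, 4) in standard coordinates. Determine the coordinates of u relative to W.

(3, 4)

[u]_W is the unique c with M c = u, where M has columns g1, g2.
System: 2c_1 - 2c_2 = -2, 0c_1 + c_2 = 4; solving gives c_1 = 3, c_2 = 4.
Check: 3g1 + 4g2 = (-2, 4).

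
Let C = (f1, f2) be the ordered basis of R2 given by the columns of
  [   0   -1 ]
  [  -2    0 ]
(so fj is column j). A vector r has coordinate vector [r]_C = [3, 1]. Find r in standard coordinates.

By definition r = 3f1 + f2.
Summing componentwise gives [-1, -6].

[-1, -6]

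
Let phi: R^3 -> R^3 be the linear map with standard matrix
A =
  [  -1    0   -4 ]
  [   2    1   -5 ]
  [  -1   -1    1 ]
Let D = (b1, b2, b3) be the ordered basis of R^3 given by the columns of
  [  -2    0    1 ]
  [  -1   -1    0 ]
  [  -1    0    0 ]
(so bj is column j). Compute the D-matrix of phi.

[[-2, -1, 1], [2, 2, -3], [2, -2, 1]]

Let P have columns b1, ..., b3. Then [phi]_D = P^(-1) A P.
Here det P = -1, so P^(-1) is integer; computing A P first and then P^(-1)(A P) gives [[-2, -1, 1], [2, 2, -3], [2, -2, 1]].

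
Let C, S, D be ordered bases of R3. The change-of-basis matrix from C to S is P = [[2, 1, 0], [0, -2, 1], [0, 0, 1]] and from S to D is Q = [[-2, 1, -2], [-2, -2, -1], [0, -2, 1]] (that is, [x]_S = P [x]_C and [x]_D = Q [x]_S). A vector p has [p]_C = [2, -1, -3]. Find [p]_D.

[-1, -1, -1]

Apply P to get S-coordinates [3, -1, -3], then Q to get D-coordinates.
The result is [p]_D = [-1, -1, -1].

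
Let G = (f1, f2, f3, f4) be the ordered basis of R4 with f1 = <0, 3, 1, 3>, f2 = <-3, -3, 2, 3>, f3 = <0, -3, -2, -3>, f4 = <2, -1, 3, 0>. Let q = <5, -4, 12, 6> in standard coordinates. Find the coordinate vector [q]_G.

[q]_G is the unique c with M c = q, where M has columns f1, ..., f4.
Solving this 4x4 system gives c = (4, 1, 3, 4).
Check: 4f1 + f2 + 3f3 + 4f4 = <5, -4, 12, 6>.

<4, 1, 3, 4>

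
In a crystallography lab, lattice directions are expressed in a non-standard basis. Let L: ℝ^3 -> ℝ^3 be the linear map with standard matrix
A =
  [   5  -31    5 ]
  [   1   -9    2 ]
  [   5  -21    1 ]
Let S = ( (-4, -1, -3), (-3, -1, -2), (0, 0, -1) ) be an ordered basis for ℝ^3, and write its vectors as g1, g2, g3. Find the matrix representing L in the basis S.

[[1, 0, -1], [0, -2, 3], [-1, 0, -2]]

With P the matrix whose columns are g1, ..., g3, [L]_S = P^(-1) A P.
Column by column: L(g1) = A g1 = (-4, -1, -2); its S-coordinates (1, 0, -1) give column 1.
Continuing for each basis vector yields [L]_S = [[1, 0, -1], [0, -2, 3], [-1, 0, -2]].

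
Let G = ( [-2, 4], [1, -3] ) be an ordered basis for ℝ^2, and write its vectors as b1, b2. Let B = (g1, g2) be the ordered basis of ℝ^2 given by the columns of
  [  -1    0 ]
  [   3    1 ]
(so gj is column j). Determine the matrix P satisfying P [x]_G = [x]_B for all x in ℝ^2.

Let M have columns bj and N have columns gj. Then for every x, N [x]_B = x = M [x]_G, so P = N^(-1) M.
Since det N = -1, N^(-1) has integer entries; multiplying gives P = [[2, -1], [-2, 0]].

[[2, -1], [-2, 0]]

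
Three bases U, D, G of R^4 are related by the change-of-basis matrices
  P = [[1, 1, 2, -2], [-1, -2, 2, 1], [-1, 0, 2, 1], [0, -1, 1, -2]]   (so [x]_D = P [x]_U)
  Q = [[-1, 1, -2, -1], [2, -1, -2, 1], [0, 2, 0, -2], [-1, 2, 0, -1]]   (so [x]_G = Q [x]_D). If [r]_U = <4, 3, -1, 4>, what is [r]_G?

Apply P to get D-coordinates <-3, -8, -2, -12>, then Q to get G-coordinates.
The result is [r]_G = <11, -6, 8, -1>.

<11, -6, 8, -1>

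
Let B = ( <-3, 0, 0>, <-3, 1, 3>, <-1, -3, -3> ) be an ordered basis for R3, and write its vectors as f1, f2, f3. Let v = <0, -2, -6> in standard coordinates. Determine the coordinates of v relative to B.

<2, -2, 0>

[v]_B is the unique c with M c = v, where M has columns f1, ..., f3.
Row-reducing the augmented matrix [M | v] gives c = (2, -2, 0).
Check: 2f1 - 2f2 + 0·f3 = <0, -2, -6>.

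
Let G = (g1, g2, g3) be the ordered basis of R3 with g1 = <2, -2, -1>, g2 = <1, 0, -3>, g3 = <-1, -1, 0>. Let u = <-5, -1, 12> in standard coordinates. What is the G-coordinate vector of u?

Write u = c_1 g1 + ... + c_3 g3 and solve for the c_i.
Solving this 3x3 system gives c = (0, -4, 1).
Check: 0·g1 - 4g2 + g3 = <-5, -1, 12>.

<0, -4, 1>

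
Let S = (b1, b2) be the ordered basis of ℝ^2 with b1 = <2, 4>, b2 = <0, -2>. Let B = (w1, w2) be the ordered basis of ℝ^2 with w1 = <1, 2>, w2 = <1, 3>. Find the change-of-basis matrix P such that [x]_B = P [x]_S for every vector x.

Column j of P is [bj]_B, since P maps S-coordinates to B-coordinates.
Expressing b1 in B: b1 = 2w1 + 0·w2, so column 1 of P is <2, 0>.
Doing the same for each bj gives P = [[2, 2], [0, -2]].

[[2, 2], [0, -2]]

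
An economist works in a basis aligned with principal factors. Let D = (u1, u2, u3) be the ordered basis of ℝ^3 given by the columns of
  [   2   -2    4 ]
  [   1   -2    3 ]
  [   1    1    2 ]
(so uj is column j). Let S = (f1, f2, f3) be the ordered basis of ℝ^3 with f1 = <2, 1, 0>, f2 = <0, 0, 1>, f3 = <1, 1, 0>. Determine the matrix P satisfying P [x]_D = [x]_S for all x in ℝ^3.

Take x = uj: its D-coordinates are the j-th standard unit vector, so P e_j — column j of P — equals [uj]_S.
u1 = f1 + f2 + 0·f3, giving column 1 = <1, 1, 0>; repeating for each j gives P = [[1, 0, 1], [1, 1, 2], [0, -2, 2]].

[[1, 0, 1], [1, 1, 2], [0, -2, 2]]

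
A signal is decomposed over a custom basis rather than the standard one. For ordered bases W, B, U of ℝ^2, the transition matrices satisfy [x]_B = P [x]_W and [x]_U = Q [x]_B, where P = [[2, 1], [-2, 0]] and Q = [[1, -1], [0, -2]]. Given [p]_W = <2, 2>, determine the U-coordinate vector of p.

Apply P to get B-coordinates <6, -4>, then Q to get U-coordinates.
The result is [p]_U = <10, 8>.

<10, 8>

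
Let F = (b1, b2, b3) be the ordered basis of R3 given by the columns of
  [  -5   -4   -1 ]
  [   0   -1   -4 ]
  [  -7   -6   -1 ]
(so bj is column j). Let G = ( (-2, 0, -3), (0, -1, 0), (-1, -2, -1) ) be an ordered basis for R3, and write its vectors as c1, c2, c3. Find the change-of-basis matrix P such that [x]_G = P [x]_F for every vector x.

Column j of P is [bj]_G, since P maps F-coordinates to G-coordinates.
Expressing b1 in G: b1 = 2c1 - 2c2 + c3, so column 1 of P is (2, -2, 1).
Doing the same for each bj gives P = [[2, 2, 0], [-2, 1, 2], [1, 0, 1]].

[[2, 2, 0], [-2, 1, 2], [1, 0, 1]]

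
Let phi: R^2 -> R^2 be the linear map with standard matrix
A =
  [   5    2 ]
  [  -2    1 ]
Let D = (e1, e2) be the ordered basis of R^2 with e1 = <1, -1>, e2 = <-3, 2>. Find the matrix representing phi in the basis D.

Let P have columns e1, e2. Then [phi]_D = P^(-1) A P.
Here det P = -1, so P^(-1) is integer; computing A P first and then P^(-1)(A P) gives [[3, -2], [0, 3]].

[[3, -2], [0, 3]]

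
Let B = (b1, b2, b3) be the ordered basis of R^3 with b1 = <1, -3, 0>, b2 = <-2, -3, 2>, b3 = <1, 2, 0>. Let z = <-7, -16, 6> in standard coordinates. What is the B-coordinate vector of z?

<1, 3, -2>

We seek scalars with c_1 b1 + ... + c_3 b3 = z; equivalently solve M c = z where the columns of M are b1, ..., b3.
Row-reducing the augmented matrix [M | z] gives c = (1, 3, -2).
Check: b1 + 3b2 - 2b3 = <-7, -16, 6>.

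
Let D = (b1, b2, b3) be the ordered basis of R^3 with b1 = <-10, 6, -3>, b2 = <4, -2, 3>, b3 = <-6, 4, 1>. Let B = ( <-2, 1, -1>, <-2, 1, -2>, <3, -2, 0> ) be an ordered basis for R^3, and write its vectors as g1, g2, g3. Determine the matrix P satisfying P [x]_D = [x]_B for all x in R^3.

Column j of P is [bj]_B, since P maps D-coordinates to B-coordinates.
Expressing b1 in B: b1 = g1 + g2 - 2g3, so column 1 of P is <1, 1, -2>.
Doing the same for each bj gives P = [[1, -1, 1], [1, -1, -1], [-2, 0, -2]].

[[1, -1, 1], [1, -1, -1], [-2, 0, -2]]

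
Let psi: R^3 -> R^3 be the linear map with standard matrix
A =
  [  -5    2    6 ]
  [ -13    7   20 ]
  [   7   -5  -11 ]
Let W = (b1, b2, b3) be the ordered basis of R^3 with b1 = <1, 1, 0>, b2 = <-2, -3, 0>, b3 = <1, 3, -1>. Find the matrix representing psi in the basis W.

[[-3, -1, 0], [-1, -3, 1], [-2, -1, -3]]

Let P have columns b1, ..., b3. Then [psi]_W = P^(-1) A P.
Here det P = 1, so P^(-1) is integer; computing A P first and then P^(-1)(A P) gives [[-3, -1, 0], [-1, -3, 1], [-2, -1, -3]].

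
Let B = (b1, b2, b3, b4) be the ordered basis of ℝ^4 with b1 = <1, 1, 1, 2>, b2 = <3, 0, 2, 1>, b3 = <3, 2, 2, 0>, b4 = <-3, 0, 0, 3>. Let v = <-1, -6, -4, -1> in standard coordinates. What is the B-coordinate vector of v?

<2, 1, -4, -2>

We seek scalars with c_1 b1 + ... + c_4 b4 = v; equivalently solve M c = v where the columns of M are b1, ..., b4.
Row-reducing the augmented matrix [M | v] gives c = (2, 1, -4, -2).
Check: 2b1 + b2 - 4b3 - 2b4 = <-1, -6, -4, -1>.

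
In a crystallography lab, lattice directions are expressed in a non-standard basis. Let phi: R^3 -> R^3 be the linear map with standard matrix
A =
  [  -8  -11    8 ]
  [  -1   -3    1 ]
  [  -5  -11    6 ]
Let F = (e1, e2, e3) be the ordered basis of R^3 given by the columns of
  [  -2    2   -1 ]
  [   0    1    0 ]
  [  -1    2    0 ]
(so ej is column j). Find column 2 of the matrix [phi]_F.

(3, -3, -1)

Column 2 of [phi]_F is the F-coordinate vector of phi(e2).
In standard coordinates phi(e2) = A e2 = (-11, -3, -9).
Converting to F: (-11, -3, -9) = 3e1 - 3e2 - e3, so the coordinate vector is (3, -3, -1).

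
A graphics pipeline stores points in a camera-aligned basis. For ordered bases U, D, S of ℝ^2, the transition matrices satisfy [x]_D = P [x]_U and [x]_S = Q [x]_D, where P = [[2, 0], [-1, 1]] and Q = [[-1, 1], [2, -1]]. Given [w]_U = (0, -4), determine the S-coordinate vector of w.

Composing the changes, [w]_S = Q P [w]_U.
Q P = [[-3, 1], [5, -1]]; applying this to (0, -4) gives (-4, 4).

(-4, 4)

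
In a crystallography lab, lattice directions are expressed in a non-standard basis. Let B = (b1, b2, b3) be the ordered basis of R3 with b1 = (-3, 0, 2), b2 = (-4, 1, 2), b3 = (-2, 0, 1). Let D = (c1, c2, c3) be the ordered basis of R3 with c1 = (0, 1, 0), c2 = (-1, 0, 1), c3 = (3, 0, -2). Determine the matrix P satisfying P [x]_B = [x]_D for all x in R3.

Column j of P is [bj]_D, since P maps B-coordinates to D-coordinates.
Expressing b1 in D: b1 = 0·c1 + 0·c2 - c3, so column 1 of P is (0, 0, -1).
Doing the same for each bj gives P = [[0, 1, 0], [0, -2, -1], [-1, -2, -1]].

[[0, 1, 0], [0, -2, -1], [-1, -2, -1]]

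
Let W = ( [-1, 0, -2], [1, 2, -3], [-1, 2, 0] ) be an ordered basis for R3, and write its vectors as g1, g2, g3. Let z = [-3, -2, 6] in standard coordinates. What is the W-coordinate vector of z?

We seek scalars with c_1 g1 + ... + c_3 g3 = z; equivalently solve M c = z where the columns of M are g1, ..., g3.
Solving this 3x3 system gives c = (0, -2, 1).
Check: 0·g1 - 2g2 + g3 = [-3, -2, 6].

[0, -2, 1]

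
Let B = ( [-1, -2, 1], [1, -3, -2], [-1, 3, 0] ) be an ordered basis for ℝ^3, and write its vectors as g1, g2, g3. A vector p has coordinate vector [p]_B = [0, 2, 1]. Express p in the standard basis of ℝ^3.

p = M [p]_B, where M has columns g1, ..., g3.
Carrying out the matrix-vector product, p = [1, -3, -4].

[1, -3, -4]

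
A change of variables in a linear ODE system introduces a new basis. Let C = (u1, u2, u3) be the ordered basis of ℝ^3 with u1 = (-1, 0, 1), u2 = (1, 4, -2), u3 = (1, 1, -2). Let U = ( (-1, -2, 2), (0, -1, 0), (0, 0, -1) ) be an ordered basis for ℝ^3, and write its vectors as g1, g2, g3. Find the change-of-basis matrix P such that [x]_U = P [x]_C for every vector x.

Take x = uj: its C-coordinates are the j-th standard unit vector, so P e_j — column j of P — equals [uj]_U.
u1 = g1 - 2g2 + g3, giving column 1 = (1, -2, 1); repeating for each j gives P = [[1, -1, -1], [-2, -2, 1], [1, 0, 0]].

[[1, -1, -1], [-2, -2, 1], [1, 0, 0]]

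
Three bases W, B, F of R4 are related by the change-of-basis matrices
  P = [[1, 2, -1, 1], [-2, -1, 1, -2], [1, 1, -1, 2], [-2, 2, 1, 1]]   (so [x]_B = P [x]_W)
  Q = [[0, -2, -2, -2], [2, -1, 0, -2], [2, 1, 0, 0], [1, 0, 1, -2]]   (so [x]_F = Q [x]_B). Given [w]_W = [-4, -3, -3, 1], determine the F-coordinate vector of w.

[-8, -18, -6, -8]

First [w]_B = P [w]_W = [-6, 6, -2, 0].
Then [w]_F = Q [w]_B = [-8, -18, -6, -8].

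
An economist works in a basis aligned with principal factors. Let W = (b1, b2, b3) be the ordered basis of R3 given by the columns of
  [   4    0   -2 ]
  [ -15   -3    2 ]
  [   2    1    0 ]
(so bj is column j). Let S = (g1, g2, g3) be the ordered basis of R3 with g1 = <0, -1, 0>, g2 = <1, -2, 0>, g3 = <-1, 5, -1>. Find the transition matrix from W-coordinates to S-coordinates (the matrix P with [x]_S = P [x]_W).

Let M have columns bj and N have columns gj. Then for every x, N [x]_S = x = M [x]_W, so P = N^(-1) M.
Since det N = -1, N^(-1) has integer entries; multiplying gives P = [[1, 0, 2], [2, -1, -2], [-2, -1, 0]].

[[1, 0, 2], [2, -1, -2], [-2, -1, 0]]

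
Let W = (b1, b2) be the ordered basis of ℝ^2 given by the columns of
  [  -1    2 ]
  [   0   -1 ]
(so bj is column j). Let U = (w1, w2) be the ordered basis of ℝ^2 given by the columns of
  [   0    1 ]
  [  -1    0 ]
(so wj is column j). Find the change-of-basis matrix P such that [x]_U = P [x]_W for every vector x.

[[0, 1], [-1, 2]]

Column j of P is [bj]_U, since P maps W-coordinates to U-coordinates.
Expressing b1 in U: b1 = 0·w1 - w2, so column 1 of P is <0, -1>.
Doing the same for each bj gives P = [[0, 1], [-1, 2]].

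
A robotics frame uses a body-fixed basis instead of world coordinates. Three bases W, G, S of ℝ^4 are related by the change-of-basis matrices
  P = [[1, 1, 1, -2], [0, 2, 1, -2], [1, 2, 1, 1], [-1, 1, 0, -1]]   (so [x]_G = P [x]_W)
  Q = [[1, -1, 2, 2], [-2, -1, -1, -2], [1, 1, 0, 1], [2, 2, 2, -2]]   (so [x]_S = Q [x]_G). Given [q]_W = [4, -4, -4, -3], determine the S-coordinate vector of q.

[-24, 23, -9, -20]

Apply P to get G-coordinates [2, -6, -11, -5], then Q to get S-coordinates.
The result is [q]_S = [-24, 23, -9, -20].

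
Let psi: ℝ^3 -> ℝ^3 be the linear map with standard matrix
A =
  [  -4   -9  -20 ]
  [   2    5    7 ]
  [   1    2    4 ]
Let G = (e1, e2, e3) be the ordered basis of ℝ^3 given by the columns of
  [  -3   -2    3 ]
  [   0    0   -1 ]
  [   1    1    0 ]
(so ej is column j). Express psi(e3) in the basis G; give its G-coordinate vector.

Compute psi(e3) = A e3 = <-3, 1, 1> in standard coordinates.
Then write this in G-coordinates: solve for y in y_1 e1 + ... + y_3 e3 = <-3, 1, 1>.
This gives y = <-2, 3, -1>, which is column 3 of [psi]_G.

<-2, 3, -1>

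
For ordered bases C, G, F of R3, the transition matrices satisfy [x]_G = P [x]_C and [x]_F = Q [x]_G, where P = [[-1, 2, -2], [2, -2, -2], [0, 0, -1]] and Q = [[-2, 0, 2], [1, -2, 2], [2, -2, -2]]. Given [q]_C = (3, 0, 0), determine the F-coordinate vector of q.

(6, -15, -18)

Composing the changes, [q]_F = Q P [q]_C.
Q P = [[2, -4, 2], [-5, 6, 0], [-6, 8, 2]]; applying this to (3, 0, 0) gives (6, -15, -18).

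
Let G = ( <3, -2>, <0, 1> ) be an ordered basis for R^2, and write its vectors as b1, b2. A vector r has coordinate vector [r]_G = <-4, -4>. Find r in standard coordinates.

By definition r = -4b1 - 4b2.
Summing componentwise gives <-12, 4>.

<-12, 4>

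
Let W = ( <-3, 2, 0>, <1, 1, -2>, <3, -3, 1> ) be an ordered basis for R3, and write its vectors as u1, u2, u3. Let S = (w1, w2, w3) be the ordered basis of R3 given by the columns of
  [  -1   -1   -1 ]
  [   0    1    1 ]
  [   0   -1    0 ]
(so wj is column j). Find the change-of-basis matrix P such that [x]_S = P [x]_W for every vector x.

Let M have columns uj and N have columns wj. Then for every x, N [x]_S = x = M [x]_W, so P = N^(-1) M.
Since det N = -1, N^(-1) has integer entries; multiplying gives P = [[1, -2, 0], [0, 2, -1], [2, -1, -2]].

[[1, -2, 0], [0, 2, -1], [2, -1, -2]]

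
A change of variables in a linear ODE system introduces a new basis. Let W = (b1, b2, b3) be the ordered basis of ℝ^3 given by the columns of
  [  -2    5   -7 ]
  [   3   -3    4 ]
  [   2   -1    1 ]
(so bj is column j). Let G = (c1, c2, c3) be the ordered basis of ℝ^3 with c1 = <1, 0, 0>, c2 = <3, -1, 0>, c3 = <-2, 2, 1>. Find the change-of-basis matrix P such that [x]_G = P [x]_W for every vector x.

Take x = bj: its W-coordinates are the j-th standard unit vector, so P e_j — column j of P — equals [bj]_G.
b1 = -c1 + c2 + 2c3, giving column 1 = <-1, 1, 2>; repeating for each j gives P = [[-1, 0, 1], [1, 1, -2], [2, -1, 1]].

[[-1, 0, 1], [1, 1, -2], [2, -1, 1]]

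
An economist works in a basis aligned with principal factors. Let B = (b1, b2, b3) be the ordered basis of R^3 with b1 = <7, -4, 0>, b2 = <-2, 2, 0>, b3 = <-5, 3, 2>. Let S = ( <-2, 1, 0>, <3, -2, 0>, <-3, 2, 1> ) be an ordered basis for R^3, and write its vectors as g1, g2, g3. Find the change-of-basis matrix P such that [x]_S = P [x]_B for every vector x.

Column j of P is [bj]_S, since P maps B-coordinates to S-coordinates.
Expressing b1 in S: b1 = -2g1 + g2 + 0·g3, so column 1 of P is <-2, 1, 0>.
Doing the same for each bj gives P = [[-2, -2, 1], [1, -2, 1], [0, 0, 2]].

[[-2, -2, 1], [1, -2, 1], [0, 0, 2]]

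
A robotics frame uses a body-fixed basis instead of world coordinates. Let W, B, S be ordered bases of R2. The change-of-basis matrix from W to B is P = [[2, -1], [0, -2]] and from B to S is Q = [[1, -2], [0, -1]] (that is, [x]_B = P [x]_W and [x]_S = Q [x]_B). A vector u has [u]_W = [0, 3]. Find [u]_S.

First [u]_B = P [u]_W = [-3, -6].
Then [u]_S = Q [u]_B = [9, 6].

[9, 6]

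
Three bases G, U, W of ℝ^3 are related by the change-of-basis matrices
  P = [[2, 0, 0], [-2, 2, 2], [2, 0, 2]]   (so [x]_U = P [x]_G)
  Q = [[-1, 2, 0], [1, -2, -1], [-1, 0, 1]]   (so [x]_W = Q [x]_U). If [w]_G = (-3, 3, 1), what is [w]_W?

(34, -30, 2)

Apply P to get U-coordinates (-6, 14, -4), then Q to get W-coordinates.
The result is [w]_W = (34, -30, 2).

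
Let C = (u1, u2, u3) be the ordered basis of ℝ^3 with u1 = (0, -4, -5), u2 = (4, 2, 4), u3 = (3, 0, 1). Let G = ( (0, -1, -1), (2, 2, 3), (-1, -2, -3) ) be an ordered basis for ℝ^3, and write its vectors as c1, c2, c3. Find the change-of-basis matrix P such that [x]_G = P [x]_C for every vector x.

[[2, 2, 2], [1, 2, 2], [2, 0, 1]]

Take x = uj: its C-coordinates are the j-th standard unit vector, so P e_j — column j of P — equals [uj]_G.
u1 = 2c1 + c2 + 2c3, giving column 1 = (2, 1, 2); repeating for each j gives P = [[2, 2, 2], [1, 2, 2], [2, 0, 1]].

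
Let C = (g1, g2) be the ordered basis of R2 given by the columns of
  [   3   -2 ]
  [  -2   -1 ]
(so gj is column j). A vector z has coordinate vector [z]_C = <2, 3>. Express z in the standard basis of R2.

The coordinates say z = 2g1 + 3g2; adding the scaled basis vectors gives <0, -7>.

<0, -7>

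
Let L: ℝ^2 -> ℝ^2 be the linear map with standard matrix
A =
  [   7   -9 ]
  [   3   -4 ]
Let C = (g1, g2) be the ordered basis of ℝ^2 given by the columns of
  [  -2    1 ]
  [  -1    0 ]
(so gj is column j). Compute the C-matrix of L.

[[2, -3], [-1, 1]]

The j-th column of [L]_C is [L(gj)]_C.
L(g1) = A g1 = [-5, -2] = 2g1 - g2, so column 1 is [2, -1].
Repeating for g2 and assembling the columns gives [[2, -3], [-1, 1]].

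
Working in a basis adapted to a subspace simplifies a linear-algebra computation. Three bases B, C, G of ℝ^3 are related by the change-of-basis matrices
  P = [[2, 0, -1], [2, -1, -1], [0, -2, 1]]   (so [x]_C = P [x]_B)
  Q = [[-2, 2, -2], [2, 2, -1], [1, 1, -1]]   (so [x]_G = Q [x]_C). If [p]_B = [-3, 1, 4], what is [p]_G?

[-6, -44, -23]

Composing the changes, [p]_G = Q P [p]_B.
Q P = [[0, 2, -2], [8, 0, -5], [4, 1, -3]]; applying this to [-3, 1, 4] gives [-6, -44, -23].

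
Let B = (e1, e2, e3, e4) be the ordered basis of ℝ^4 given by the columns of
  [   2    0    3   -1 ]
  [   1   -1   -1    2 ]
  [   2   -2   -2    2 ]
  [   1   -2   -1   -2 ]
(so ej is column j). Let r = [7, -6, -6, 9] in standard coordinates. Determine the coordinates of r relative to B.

[-1, -3, 2, -3]

[r]_B is the unique c with M c = r, where M has columns e1, ..., e4.
Solving this 4x4 system gives c = (-1, -3, 2, -3).
Check: -e1 - 3e2 + 2e3 - 3e4 = [7, -6, -6, 9].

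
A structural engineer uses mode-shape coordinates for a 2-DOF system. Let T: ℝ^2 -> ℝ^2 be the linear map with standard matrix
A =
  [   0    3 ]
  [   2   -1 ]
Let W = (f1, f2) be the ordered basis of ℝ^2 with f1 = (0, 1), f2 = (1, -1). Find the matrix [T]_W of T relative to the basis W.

[[2, 0], [3, -3]]

The j-th column of [T]_W is [T(fj)]_W.
T(f1) = A f1 = (3, -1) = 2f1 + 3f2, so column 1 is (2, 3).
Repeating for f2 and assembling the columns gives [[2, 0], [3, -3]].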